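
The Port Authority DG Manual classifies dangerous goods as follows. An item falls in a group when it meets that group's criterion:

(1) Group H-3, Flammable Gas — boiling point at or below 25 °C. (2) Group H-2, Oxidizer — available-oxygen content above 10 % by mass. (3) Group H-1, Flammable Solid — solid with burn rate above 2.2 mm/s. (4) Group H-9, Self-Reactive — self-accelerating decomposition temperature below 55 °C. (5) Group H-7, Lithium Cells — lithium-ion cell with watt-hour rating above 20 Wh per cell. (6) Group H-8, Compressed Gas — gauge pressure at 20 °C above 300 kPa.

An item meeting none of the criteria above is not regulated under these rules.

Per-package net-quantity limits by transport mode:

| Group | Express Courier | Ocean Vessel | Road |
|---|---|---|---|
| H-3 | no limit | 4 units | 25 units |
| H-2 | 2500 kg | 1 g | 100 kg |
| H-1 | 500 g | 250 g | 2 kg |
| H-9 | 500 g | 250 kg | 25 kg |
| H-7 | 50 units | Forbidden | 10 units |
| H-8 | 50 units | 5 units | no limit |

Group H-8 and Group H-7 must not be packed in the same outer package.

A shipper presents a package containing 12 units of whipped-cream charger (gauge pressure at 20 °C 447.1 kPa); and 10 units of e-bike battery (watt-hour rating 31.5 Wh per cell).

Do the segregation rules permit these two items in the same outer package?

No

With gauge pressure at 20 °C 447.1 kPa (> 300 kPa), the whipped-cream charger falls in Group H-8.
Watt-hour rating 31.5 Wh per cell meets the Group H-7 criterion (Lithium Cells), so the e-bike battery is Group H-7.
Group H-8 and Group H-7 may not share an outer package.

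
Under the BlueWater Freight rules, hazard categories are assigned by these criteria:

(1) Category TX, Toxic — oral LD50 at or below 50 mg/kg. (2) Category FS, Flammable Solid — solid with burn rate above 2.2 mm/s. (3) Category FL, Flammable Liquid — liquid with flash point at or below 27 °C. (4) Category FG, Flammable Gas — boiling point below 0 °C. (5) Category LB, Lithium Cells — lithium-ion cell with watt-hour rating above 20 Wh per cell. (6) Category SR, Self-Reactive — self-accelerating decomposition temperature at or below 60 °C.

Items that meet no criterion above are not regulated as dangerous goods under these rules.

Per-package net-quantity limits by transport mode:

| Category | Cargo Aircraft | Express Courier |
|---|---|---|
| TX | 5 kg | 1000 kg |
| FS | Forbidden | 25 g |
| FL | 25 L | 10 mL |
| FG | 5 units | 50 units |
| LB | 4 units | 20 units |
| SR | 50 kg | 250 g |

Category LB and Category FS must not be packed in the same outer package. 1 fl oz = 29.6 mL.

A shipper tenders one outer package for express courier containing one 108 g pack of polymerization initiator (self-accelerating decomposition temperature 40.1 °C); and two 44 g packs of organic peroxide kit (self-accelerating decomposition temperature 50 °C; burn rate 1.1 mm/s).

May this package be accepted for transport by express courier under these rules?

Self-accelerating decomposition temperature 40.1 °C meets the Category SR criterion (Self-Reactive), so the polymerization initiator is Category SR.
The organic peroxide kit has self-accelerating decomposition temperature 50 °C, which is ≤ 60 °C, so it is Category SR (Self-Reactive).
Total Category SR: 108 g + (two 44 g packs = 88 g) = 196 g.
196 g is within the express courier limit of 250 g for Category SR.

Yes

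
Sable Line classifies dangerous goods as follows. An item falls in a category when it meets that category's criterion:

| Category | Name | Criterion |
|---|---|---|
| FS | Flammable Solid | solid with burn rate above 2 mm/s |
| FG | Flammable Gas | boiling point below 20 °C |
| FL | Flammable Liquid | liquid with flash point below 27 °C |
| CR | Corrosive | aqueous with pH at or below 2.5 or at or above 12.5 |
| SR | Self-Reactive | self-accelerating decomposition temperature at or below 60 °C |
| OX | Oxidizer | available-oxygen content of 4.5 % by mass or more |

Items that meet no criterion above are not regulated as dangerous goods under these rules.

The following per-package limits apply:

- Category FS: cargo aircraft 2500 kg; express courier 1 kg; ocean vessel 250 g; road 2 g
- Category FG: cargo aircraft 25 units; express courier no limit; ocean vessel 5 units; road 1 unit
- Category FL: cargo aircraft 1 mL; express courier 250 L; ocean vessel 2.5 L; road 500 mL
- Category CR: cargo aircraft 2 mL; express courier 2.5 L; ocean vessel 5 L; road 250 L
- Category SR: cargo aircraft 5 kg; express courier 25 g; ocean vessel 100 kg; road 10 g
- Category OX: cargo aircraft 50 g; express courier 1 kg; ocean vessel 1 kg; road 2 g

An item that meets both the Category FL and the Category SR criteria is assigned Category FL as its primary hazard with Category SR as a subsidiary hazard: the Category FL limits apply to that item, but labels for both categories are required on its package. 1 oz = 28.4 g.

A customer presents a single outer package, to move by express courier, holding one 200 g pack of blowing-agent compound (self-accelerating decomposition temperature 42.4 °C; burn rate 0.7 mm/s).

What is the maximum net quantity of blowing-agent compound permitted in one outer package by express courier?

25 g

Self-accelerating decomposition temperature 42.4 °C meets the Category SR criterion (Self-Reactive), so the blowing-agent compound is Category SR.
The express courier limit for Category SR is 25 g.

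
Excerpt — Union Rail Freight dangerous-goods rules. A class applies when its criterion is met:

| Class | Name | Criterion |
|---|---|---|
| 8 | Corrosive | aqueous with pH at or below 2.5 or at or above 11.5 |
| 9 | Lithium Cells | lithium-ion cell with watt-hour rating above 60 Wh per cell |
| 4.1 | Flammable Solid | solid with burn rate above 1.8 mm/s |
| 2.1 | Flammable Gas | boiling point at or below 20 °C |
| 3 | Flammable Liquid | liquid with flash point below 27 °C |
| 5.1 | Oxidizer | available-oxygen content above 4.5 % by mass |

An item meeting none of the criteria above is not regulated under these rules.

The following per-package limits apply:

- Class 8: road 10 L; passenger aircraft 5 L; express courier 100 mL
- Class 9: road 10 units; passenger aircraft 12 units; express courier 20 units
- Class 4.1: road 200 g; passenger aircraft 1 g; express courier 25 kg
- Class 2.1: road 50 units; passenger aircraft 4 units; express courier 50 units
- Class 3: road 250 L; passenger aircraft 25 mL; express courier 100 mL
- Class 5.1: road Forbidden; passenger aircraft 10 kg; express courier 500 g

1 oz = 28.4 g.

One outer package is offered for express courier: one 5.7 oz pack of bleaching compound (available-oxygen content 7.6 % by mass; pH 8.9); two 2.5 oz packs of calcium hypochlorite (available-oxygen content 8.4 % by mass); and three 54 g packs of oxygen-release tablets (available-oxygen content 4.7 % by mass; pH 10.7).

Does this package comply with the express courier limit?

Yes

Bleaching compound: available-oxygen content 7.6 % by mass > 4.5 % by mass → Class 5.1 (Oxidizer).
The calcium hypochlorite has available-oxygen content 8.4 % by mass, which is > 4.5 % by mass, so it is Class 5.1 (Oxidizer).
Available-oxygen content 4.7 % by mass meets the Class 5.1 criterion (Oxidizer), so the oxygen-release tablets are Class 5.1.
Class 5.1 net quantity: (one 5.7 oz pack = 161.88 g) + (two 2.5 oz packs = 142 g) + (three 54 g packs = 162 g) = 465.88 g.
That is within the Class 5.1 express courier limit of 500 g.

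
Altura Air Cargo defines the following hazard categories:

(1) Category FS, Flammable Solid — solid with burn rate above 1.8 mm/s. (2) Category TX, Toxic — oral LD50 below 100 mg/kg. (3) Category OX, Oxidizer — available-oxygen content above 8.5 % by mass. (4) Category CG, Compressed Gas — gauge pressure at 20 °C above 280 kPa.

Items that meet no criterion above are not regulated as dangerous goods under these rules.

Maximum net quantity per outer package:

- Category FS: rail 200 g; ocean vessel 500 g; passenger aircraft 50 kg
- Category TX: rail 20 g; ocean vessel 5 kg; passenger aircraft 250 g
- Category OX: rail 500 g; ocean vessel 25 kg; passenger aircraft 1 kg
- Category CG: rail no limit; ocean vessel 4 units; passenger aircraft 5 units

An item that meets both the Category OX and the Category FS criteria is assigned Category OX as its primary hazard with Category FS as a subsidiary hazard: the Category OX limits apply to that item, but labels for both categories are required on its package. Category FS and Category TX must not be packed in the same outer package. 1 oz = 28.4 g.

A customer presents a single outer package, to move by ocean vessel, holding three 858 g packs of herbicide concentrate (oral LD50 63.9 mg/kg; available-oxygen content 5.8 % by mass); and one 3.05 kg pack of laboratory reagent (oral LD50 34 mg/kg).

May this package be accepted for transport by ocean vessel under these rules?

No

Herbicide concentrate: oral LD50 63.9 mg/kg < 100 mg/kg → Category TX (Toxic).
With oral LD50 34 mg/kg (< 100 mg/kg), the laboratory reagent falls in Category TX.
Category TX net quantity: (three 858 g packs = 2.574 kg) + 3.05 kg = 5.624 kg.
5.624 kg exceeds the ocean vessel limit of 5 kg for Category TX.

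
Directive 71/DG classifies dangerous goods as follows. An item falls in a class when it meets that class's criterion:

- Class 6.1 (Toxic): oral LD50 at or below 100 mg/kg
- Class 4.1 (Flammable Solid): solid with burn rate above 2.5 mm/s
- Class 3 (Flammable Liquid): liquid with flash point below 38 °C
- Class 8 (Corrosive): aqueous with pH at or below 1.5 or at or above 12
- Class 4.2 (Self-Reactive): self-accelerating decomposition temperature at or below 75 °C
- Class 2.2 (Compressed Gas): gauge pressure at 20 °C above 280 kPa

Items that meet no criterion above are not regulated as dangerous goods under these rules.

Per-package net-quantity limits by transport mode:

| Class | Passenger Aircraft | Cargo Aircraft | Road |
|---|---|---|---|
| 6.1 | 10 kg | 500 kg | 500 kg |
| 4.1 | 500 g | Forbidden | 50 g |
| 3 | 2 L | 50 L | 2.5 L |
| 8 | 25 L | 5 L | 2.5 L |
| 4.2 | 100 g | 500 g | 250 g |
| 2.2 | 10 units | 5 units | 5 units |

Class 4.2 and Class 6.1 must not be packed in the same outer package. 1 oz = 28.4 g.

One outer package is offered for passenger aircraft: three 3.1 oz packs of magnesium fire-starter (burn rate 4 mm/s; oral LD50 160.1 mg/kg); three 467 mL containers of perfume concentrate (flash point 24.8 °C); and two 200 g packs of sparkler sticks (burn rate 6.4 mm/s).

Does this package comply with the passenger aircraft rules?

With burn rate 4 mm/s (> 2.5 mm/s), the magnesium fire-starter falls in Class 4.1.
The perfume concentrate has flash point 24.8 °C, which is < 38 °C, so it is Class 3 (Flammable Liquid).
Sparkler sticks: burn rate 6.4 mm/s > 2.5 mm/s → Class 4.1 (Flammable Solid).
Class 3 quantity: three 467 mL containers = 1.401 L.
1.401 L ≤ 2 L (passenger aircraft limit, Class 3) — within limit.
Class 4.1 net quantity: (three 3.1 oz packs = 264.12 g) + (two 200 g packs = 400 g) = 664.12 g.
664.12 g exceeds the passenger aircraft limit of 500 g for Class 4.1.
The segregation rule (Class 4.2 with Class 6.1) does not apply to Class 3 with Class 4.1.

No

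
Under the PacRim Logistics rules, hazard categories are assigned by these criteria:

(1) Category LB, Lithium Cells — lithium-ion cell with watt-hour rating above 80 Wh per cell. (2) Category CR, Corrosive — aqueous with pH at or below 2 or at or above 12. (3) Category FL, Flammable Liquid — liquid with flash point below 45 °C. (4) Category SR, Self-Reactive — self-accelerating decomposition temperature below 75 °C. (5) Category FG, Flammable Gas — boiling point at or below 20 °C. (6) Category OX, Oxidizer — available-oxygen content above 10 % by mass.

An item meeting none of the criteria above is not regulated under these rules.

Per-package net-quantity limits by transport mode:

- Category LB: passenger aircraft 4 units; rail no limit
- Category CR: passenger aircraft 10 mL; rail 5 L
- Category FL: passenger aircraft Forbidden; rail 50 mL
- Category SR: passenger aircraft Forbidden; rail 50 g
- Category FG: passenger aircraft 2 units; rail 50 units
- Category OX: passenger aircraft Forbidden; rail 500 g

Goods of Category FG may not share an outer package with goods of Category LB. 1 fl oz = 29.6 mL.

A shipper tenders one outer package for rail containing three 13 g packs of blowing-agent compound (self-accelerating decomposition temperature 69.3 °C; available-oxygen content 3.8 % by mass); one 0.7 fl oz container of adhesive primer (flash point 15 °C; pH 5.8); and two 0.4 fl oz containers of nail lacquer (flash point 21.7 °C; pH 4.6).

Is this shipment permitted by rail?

Yes

Blowing-agent compound: self-accelerating decomposition temperature 69.3 °C < 75 °C → Category SR (Self-Reactive).
The adhesive primer has flash point 15 °C, which is < 45 °C, so it is Category FL (Flammable Liquid).
The nail lacquer has flash point 21.7 °C, which is < 45 °C, so it is Category FL (Flammable Liquid).
Total Category FL: (one 0.7 fl oz container = 20.72 mL) + (two 0.4 fl oz containers = 23.68 mL) = 44.4 mL.
44.4 mL ≤ 50 mL (rail limit, Category FL) — within limit.
Category SR quantity: three 13 g packs = 39 g.
That is within the Category SR rail limit of 50 g.
The segregation rule (Category FG with Category LB) does not apply to Category FL with Category SR.
Every hazard category is within its rail limit and no segregation rule is violated.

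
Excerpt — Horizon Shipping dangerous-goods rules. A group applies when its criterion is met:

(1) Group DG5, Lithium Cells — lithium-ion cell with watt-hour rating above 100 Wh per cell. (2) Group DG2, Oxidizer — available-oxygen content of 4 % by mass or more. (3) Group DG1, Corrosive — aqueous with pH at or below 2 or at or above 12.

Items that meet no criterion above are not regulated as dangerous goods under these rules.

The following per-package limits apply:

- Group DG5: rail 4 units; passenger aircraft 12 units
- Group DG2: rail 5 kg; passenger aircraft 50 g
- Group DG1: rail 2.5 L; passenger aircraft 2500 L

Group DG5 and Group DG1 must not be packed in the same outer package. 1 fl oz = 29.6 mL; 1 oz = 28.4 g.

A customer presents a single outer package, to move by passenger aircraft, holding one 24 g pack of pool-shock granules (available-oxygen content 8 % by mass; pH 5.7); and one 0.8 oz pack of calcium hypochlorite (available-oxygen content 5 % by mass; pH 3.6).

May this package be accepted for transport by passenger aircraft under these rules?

With available-oxygen content 8 % by mass (≥ 4 % by mass), the pool-shock granules fall in Group DG2.
Available-oxygen content 5 % by mass meets the Group DG2 criterion (Oxidizer), so the calcium hypochlorite is Group DG2.
Total Group DG2: 24 g + (one 0.8 oz pack = 22.72 g) = 46.72 g.
46.72 g is within the passenger aircraft limit of 50 g for Group DG2.

Yes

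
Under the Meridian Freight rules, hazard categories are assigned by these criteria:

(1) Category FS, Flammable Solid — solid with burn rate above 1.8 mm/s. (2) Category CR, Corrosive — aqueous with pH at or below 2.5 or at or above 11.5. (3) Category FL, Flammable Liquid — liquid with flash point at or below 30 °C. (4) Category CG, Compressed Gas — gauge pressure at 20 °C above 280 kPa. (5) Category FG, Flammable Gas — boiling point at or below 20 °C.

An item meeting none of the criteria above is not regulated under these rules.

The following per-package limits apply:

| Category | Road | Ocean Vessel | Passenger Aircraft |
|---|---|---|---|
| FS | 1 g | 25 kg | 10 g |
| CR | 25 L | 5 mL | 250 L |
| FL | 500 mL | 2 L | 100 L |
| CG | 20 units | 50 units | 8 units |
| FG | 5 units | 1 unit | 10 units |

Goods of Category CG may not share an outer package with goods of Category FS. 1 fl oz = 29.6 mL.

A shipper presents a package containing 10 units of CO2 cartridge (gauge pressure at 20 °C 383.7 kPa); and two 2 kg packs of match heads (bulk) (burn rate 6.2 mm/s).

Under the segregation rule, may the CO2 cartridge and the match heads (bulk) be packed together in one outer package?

No

The CO2 cartridge has gauge pressure at 20 °C 383.7 kPa, which is > 280 kPa, so it is Category CG (Compressed Gas).
Match heads (bulk): burn rate 6.2 mm/s > 1.8 mm/s → Category FS (Flammable Solid).
Category CG and Category FS may not share an outer package.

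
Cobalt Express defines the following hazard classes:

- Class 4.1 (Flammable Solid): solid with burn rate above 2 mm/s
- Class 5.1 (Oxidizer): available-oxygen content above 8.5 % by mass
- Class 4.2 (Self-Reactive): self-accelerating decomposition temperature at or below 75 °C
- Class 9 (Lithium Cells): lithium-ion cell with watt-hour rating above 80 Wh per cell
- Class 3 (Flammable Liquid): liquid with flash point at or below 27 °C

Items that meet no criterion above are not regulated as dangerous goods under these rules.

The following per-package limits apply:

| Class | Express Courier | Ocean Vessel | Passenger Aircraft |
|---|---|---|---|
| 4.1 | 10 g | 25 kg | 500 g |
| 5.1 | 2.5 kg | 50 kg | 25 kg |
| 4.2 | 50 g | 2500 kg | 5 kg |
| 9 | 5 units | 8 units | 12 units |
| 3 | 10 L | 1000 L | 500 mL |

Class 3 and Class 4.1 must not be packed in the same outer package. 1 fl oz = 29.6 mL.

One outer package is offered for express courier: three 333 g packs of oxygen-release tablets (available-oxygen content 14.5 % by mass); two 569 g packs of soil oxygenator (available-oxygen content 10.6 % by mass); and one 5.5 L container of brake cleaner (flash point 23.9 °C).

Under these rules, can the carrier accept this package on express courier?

With available-oxygen content 14.5 % by mass (> 8.5 % by mass), the oxygen-release tablets fall in Class 5.1.
Soil oxygenator: available-oxygen content 10.6 % by mass > 8.5 % by mass → Class 5.1 (Oxidizer).
The brake cleaner has flash point 23.9 °C, which is ≤ 27 °C, so it is Class 3 (Flammable Liquid).
Class 3 quantity: 5.5 L.
5.5 L ≤ 10 L (express courier limit, Class 3) — within limit.
Total Class 5.1: (three 333 g packs = 999 g) + (two 569 g packs = 1.138 kg) = 2.137 kg.
2.137 kg ≤ 2.5 kg (express courier limit, Class 5.1) — within limit.
The segregation rule (Class 3 with Class 4.1) does not apply to Class 3 with Class 5.1.
Every hazard class is within its express courier limit and no segregation rule is violated.

Yes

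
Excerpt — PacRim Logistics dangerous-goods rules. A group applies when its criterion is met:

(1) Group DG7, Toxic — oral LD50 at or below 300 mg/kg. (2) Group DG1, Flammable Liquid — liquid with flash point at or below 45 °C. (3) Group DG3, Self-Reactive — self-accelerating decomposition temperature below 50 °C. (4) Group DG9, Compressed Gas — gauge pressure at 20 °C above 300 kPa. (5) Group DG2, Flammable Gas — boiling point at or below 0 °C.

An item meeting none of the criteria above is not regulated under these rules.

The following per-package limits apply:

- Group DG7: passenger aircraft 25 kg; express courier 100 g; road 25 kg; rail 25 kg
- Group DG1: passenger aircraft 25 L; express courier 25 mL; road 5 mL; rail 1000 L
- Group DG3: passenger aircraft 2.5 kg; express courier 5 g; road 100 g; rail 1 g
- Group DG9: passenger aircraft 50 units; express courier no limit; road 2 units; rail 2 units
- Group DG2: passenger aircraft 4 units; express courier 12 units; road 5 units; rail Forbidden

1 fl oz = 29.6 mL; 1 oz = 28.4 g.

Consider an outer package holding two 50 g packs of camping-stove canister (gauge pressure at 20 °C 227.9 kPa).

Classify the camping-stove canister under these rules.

Not regulated

gauge pressure at 20 °C 227.9 kPa is not above 300 kPa, so Group DG9 does not apply.
No criterion is met, so the item is not regulated.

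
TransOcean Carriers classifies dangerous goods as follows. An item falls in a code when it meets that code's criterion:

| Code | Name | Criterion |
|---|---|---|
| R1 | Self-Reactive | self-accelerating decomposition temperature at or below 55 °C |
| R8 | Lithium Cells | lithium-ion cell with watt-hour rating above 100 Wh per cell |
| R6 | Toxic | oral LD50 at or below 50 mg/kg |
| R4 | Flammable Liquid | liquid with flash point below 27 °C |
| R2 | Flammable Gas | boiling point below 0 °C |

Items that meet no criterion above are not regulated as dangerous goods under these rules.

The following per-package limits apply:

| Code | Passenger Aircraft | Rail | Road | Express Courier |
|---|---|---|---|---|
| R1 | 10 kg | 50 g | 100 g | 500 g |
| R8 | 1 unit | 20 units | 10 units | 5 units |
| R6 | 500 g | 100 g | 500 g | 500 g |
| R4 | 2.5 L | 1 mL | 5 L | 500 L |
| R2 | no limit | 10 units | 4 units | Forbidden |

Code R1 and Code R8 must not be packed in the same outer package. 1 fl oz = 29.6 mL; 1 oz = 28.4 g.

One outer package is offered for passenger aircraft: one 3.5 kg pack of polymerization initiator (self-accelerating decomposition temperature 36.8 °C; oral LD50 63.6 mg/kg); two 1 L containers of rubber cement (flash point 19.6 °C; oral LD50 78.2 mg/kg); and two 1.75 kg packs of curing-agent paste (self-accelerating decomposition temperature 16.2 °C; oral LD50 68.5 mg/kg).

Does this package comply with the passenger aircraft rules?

Yes

Self-accelerating decomposition temperature 36.8 °C meets the Code R1 criterion (Self-Reactive), so the polymerization initiator is Code R1.
Rubber cement: flash point 19.6 °C < 27 °C → Code R4 (Flammable Liquid).
Self-accelerating decomposition temperature 16.2 °C meets the Code R1 criterion (Self-Reactive), so the curing-agent paste is Code R1.
Total Code R1: 3.5 kg + (two 1.75 kg packs = 3.5 kg) = 7 kg.
7 kg ≤ 10 kg (passenger aircraft limit, Code R1) — within limit.
Code R4 quantity: two 1 L containers = 2 L.
That is within the Code R4 passenger aircraft limit of 2.5 L.
The segregation rule (Code R1 with Code R8) does not apply to Code R1 with Code R4.
Every hazard code is within its passenger aircraft limit and no segregation rule is violated.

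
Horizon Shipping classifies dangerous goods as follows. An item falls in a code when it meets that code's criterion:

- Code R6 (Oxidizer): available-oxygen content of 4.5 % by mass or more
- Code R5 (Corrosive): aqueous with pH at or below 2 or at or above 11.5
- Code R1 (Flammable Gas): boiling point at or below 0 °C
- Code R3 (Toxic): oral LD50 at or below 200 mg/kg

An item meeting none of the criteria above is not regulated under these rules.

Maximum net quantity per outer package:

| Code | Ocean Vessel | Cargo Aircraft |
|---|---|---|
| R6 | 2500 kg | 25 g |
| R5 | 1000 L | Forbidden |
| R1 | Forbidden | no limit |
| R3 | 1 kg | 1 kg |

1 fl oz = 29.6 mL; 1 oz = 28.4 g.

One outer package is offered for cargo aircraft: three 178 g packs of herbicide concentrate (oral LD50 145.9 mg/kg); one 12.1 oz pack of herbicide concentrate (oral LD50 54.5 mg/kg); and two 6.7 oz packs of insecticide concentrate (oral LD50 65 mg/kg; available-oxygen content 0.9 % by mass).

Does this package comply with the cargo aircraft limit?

Oral LD50 145.9 mg/kg meets the Code R3 criterion (Toxic), so the herbicide concentrate is Code R3.
Herbicide concentrate: oral LD50 54.5 mg/kg ≤ 200 mg/kg → Code R3 (Toxic).
Oral LD50 65 mg/kg meets the Code R3 criterion (Toxic), so the insecticide concentrate is Code R3.
Code R3 net quantity: (three 178 g packs = 534 g) + (one 12.1 oz pack = 343.64 g) + (two 6.7 oz packs = 380.56 g) = 1258.2 g.
1258.2 g exceeds the cargo aircraft limit of 1 kg for Code R3.

No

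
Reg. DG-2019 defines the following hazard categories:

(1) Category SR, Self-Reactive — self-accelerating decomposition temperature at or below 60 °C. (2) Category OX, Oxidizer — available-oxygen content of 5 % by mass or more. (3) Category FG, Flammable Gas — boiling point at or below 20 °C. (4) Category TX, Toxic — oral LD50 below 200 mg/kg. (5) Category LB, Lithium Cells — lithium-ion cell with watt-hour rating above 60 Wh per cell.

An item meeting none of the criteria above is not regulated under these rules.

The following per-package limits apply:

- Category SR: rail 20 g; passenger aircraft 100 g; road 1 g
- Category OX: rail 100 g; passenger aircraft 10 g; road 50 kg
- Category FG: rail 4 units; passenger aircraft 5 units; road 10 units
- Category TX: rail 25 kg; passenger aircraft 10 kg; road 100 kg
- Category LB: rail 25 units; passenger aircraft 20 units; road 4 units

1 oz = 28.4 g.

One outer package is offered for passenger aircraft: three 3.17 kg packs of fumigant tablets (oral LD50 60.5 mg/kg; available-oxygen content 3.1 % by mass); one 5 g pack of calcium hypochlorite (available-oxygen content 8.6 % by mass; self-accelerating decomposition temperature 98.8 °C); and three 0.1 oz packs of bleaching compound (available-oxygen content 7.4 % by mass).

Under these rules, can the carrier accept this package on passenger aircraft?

Oral LD50 60.5 mg/kg meets the Category TX criterion (Toxic), so the fumigant tablets are Category TX.
Calcium hypochlorite: available-oxygen content 8.6 % by mass ≥ 5 % by mass → Category OX (Oxidizer).
Available-oxygen content 7.4 % by mass meets the Category OX criterion (Oxidizer), so the bleaching compound is Category OX.
Category OX net quantity: 5 g + (three 0.1 oz packs = 8.52 g) = 13.52 g.
That exceeds the Category OX passenger aircraft limit of 10 g.
Category TX quantity: three 3.17 kg packs = 9.51 kg.
That is within the Category TX passenger aircraft limit of 10 kg.

No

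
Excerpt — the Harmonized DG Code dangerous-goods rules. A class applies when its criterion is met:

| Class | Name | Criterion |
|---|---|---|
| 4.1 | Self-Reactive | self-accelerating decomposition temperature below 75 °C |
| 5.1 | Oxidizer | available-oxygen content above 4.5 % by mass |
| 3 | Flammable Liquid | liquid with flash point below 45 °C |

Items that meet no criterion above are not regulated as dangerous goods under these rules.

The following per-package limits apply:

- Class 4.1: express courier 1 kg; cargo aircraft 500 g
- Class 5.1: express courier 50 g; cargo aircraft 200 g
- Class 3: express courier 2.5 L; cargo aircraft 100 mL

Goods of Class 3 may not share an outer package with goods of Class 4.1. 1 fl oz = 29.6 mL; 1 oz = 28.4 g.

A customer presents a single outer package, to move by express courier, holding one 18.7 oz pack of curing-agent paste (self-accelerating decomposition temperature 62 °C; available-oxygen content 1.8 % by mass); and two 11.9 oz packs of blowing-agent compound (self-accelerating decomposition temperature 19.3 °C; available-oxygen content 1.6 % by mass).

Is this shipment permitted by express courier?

Curing-agent paste: self-accelerating decomposition temperature 62 °C < 75 °C → Class 4.1 (Self-Reactive).
With self-accelerating decomposition temperature 19.3 °C (< 75 °C), the blowing-agent compound falls in Class 4.1.
Total Class 4.1: (one 18.7 oz pack = 531.08 g) + (two 11.9 oz packs = 675.92 g) = 1.207 kg.
That exceeds the Class 4.1 express courier limit of 1 kg.

No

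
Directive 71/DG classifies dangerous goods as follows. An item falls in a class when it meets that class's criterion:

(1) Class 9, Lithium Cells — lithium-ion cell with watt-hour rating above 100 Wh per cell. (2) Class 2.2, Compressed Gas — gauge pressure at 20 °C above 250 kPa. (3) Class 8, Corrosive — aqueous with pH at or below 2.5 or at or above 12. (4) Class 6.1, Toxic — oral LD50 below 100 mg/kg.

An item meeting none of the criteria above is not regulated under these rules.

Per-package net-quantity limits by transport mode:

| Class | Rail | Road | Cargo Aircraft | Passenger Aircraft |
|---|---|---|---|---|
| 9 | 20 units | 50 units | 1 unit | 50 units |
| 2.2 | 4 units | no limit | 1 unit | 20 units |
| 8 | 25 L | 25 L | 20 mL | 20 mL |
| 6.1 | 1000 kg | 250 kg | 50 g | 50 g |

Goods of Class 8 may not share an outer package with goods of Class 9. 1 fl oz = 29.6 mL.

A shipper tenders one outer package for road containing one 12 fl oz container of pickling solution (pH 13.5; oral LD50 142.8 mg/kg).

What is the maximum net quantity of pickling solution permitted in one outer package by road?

25 L

Pickling solution: pH 13.5 ≥ 12 → Class 8 (Corrosive).
The road limit for Class 8 is 25 L.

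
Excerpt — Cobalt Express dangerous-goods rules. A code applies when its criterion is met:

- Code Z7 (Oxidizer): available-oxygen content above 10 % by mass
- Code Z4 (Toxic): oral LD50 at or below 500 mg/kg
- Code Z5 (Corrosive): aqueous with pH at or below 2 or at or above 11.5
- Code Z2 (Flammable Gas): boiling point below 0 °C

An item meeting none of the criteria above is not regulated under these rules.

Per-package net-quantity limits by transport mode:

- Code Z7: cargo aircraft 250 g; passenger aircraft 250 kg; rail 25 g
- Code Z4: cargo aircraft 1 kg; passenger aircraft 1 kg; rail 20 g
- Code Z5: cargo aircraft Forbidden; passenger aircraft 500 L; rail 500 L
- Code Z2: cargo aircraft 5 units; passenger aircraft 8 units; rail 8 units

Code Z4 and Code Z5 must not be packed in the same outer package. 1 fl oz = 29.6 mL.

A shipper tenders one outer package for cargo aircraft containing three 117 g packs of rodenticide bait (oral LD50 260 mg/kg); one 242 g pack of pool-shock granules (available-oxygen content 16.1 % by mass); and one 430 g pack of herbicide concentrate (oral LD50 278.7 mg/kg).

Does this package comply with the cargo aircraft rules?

Yes

Oral LD50 260 mg/kg meets the Code Z4 criterion (Toxic), so the rodenticide bait is Code Z4.
Pool-shock granules: available-oxygen content 16.1 % by mass > 10 % by mass → Code Z7 (Oxidizer).
The herbicide concentrate has oral LD50 278.7 mg/kg, which is ≤ 500 mg/kg, so it is Code Z4 (Toxic).
Code Z4 net quantity: (three 117 g packs = 351 g) + 430 g = 781 g.
781 g ≤ 1 kg (cargo aircraft limit, Code Z4) — within limit.
Code Z7 quantity: 242 g.
242 g ≤ 250 g (cargo aircraft limit, Code Z7) — within limit.
The segregation rule (Code Z4 with Code Z5) does not apply to Code Z4 with Code Z7.
Every hazard code is within its cargo aircraft limit and no segregation rule is violated.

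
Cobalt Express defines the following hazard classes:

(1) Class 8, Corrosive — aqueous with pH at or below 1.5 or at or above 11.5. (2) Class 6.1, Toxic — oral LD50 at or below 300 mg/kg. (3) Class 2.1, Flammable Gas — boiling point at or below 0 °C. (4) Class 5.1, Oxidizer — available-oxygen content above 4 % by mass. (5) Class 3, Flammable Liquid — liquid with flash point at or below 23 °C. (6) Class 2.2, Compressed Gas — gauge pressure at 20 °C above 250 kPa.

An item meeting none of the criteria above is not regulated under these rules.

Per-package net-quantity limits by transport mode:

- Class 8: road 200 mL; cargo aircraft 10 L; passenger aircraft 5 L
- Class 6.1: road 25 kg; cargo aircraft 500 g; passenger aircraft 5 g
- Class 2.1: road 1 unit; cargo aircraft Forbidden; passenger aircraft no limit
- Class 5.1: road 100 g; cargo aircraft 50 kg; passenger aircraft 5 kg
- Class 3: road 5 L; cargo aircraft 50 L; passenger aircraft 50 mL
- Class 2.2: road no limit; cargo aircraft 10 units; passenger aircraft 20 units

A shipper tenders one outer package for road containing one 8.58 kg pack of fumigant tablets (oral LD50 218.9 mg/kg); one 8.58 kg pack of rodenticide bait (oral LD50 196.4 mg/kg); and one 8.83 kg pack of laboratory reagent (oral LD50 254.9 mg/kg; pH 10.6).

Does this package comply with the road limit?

No

Fumigant tablets: oral LD50 218.9 mg/kg ≤ 300 mg/kg → Class 6.1 (Toxic).
Oral LD50 196.4 mg/kg meets the Class 6.1 criterion (Toxic), so the rodenticide bait is Class 6.1.
Laboratory reagent: oral LD50 254.9 mg/kg ≤ 300 mg/kg → Class 6.1 (Toxic).
Total Class 6.1: 8.58 kg + 8.58 kg + 8.83 kg = 25.99 kg.
25.99 kg exceeds the road limit of 25 kg for Class 6.1.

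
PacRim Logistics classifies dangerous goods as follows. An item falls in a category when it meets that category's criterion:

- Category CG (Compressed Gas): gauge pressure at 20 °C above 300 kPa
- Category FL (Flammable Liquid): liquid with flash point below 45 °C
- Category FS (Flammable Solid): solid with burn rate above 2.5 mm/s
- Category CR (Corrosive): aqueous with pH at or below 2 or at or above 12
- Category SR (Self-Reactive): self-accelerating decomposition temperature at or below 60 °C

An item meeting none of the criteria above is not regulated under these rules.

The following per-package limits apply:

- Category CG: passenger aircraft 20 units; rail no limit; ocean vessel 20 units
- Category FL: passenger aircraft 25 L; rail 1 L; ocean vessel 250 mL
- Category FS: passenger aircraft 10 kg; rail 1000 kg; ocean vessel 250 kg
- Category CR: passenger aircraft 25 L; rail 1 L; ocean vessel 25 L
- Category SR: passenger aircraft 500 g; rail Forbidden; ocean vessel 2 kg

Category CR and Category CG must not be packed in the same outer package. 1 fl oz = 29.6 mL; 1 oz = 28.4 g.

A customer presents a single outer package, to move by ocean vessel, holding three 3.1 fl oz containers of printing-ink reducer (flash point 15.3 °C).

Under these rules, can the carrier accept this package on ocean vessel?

Printing-ink reducer: flash point 15.3 °C < 45 °C → Category FL (Flammable Liquid).
Category FL quantity: three 3.1 fl oz containers = 275.28 mL.
That exceeds the Category FL ocean vessel limit of 250 mL.

No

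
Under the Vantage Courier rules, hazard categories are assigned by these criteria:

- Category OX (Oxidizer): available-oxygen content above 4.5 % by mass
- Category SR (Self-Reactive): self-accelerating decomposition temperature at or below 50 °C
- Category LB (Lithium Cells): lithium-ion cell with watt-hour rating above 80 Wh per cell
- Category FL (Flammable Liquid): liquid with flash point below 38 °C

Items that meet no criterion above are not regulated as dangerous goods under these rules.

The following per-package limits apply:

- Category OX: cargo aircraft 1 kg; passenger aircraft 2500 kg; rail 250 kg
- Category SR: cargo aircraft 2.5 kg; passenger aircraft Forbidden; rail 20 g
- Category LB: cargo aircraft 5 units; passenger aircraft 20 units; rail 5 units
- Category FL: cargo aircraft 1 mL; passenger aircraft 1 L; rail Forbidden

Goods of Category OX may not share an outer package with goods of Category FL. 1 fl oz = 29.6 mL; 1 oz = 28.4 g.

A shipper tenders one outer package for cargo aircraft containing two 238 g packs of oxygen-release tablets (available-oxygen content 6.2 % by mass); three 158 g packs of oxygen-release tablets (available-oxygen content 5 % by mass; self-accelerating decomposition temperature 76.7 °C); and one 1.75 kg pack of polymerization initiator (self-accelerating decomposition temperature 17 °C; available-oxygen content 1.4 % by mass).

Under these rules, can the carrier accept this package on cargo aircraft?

The oxygen-release tablets have available-oxygen content 6.2 % by mass, which is > 4.5 % by mass, so they are Category OX (Oxidizer).
Oxygen-release tablets: available-oxygen content 5 % by mass > 4.5 % by mass → Category OX (Oxidizer).
The polymerization initiator has self-accelerating decomposition temperature 17 °C, which is ≤ 50 °C, so it is Category SR (Self-Reactive).
Total Category OX: (two 238 g packs = 476 g) + (three 158 g packs = 474 g) = 950 g.
950 g is within the cargo aircraft limit of 1 kg for Category OX.
Category SR quantity: 1.75 kg.
1.75 kg ≤ 2.5 kg (cargo aircraft limit, Category SR) — within limit.
The segregation rule (Category OX with Category FL) does not apply to Category OX with Category SR.
Every hazard category is within its cargo aircraft limit and no segregation rule is violated.

Yes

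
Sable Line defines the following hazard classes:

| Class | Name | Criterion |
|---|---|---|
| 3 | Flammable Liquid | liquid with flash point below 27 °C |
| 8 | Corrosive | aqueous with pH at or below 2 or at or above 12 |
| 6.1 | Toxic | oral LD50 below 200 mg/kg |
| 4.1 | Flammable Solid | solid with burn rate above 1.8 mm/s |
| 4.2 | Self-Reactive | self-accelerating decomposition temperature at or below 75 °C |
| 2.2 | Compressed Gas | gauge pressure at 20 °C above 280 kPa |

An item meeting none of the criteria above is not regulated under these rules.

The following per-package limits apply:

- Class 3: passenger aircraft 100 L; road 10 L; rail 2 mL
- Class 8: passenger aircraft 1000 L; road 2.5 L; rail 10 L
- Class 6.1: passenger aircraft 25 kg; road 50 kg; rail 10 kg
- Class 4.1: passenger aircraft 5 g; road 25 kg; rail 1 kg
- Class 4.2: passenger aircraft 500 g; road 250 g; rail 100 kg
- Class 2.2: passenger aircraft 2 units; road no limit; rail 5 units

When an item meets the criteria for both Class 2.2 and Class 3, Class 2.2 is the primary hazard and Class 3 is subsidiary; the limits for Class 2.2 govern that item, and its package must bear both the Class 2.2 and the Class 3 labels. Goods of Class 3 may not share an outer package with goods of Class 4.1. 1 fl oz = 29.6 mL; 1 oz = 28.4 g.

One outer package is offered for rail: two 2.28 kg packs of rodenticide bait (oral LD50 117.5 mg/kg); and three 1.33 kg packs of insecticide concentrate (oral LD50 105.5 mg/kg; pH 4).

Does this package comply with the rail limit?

The rodenticide bait has oral LD50 117.5 mg/kg, which is < 200 mg/kg, so it is Class 6.1 (Toxic).
With oral LD50 105.5 mg/kg (< 200 mg/kg), the insecticide concentrate falls in Class 6.1.
Class 6.1 net quantity: (two 2.28 kg packs = 4.56 kg) + (three 1.33 kg packs = 3.99 kg) = 8.55 kg.
8.55 kg is within the rail limit of 10 kg for Class 6.1.

Yes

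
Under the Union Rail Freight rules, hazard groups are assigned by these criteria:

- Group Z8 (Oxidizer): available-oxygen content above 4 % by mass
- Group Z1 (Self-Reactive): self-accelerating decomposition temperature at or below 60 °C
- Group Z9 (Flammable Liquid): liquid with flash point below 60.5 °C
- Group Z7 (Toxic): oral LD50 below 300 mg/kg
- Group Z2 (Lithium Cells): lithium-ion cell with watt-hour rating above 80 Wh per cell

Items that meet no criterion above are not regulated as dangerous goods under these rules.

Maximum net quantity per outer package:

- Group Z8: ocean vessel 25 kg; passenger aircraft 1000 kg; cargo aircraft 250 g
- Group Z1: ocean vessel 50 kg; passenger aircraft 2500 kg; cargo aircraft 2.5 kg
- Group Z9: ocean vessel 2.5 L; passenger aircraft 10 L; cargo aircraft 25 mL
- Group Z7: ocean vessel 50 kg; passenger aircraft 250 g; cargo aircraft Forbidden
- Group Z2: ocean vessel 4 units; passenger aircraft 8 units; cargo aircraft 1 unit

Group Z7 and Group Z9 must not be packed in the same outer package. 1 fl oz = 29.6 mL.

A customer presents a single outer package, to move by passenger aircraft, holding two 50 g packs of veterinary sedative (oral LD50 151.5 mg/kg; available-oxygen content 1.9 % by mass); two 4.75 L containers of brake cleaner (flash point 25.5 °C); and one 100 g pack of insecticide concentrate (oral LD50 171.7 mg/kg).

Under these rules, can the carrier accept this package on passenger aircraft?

Veterinary sedative: oral LD50 151.5 mg/kg < 300 mg/kg → Group Z7 (Toxic).
Flash point 25.5 °C meets the Group Z9 criterion (Flammable Liquid), so the brake cleaner is Group Z9.
The insecticide concentrate has oral LD50 171.7 mg/kg, which is < 300 mg/kg, so it is Group Z7 (Toxic).
Group Z7 net quantity: (two 50 g packs = 100 g) + 100 g = 200 g.
200 g is within the passenger aircraft limit of 250 g for Group Z7.
Group Z9 quantity: two 4.75 L containers = 9.5 L.
That is within the Group Z9 passenger aircraft limit of 10 L.
Group Z7 and Group Z9 may not share an outer package.

No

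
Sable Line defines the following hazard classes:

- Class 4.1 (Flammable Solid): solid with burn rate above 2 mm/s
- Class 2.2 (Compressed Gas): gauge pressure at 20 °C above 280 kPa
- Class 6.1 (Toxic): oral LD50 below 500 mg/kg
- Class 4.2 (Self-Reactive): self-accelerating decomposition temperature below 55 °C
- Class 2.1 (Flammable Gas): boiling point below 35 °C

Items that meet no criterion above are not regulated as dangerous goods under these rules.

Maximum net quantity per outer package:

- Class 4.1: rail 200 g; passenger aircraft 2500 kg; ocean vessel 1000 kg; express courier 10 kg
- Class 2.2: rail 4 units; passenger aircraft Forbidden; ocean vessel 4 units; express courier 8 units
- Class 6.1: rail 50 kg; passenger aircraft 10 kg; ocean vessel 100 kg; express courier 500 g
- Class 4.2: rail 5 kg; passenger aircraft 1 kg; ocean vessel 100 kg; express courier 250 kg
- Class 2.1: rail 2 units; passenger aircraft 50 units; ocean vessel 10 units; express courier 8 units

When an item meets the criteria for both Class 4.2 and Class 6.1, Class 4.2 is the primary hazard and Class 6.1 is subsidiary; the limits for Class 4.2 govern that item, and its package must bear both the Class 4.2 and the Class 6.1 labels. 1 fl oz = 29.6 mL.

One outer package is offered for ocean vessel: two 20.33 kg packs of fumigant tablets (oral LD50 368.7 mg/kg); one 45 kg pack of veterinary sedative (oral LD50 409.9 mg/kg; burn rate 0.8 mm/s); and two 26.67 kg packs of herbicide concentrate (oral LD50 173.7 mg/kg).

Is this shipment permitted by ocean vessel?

Oral LD50 368.7 mg/kg meets the Class 6.1 criterion (Toxic), so the fumigant tablets are Class 6.1.
Oral LD50 409.9 mg/kg meets the Class 6.1 criterion (Toxic), so the veterinary sedative is Class 6.1.
With oral LD50 173.7 mg/kg (< 500 mg/kg), the herbicide concentrate falls in Class 6.1.
Total Class 6.1: (two 20.33 kg packs = 40.66 kg) + 45 kg + (two 26.67 kg packs = 53.34 kg) = 139 kg.
139 kg > 100 kg (ocean vessel limit, Class 6.1) — over the limit.

No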